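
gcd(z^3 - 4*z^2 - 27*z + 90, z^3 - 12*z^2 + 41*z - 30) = z - 6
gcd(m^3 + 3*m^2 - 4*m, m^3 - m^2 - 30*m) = m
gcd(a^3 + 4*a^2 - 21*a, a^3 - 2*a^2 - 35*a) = a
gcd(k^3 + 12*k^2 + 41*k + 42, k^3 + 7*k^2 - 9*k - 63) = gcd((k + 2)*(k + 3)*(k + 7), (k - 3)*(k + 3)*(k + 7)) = k^2 + 10*k + 21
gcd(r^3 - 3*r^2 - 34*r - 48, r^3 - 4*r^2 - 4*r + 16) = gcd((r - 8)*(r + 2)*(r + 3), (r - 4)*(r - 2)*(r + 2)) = r + 2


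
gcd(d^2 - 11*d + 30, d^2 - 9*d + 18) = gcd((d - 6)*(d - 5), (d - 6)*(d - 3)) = d - 6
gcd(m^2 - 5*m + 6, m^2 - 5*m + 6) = m^2 - 5*m + 6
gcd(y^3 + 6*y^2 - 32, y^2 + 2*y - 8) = y^2 + 2*y - 8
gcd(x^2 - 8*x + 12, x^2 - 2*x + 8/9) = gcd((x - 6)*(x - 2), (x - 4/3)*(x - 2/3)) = 1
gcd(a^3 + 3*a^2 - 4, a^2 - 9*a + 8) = a - 1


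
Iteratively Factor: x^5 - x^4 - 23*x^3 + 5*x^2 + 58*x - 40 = (x + 2)*(x^4 - 3*x^3 - 17*x^2 + 39*x - 20) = (x + 2)*(x + 4)*(x^3 - 7*x^2 + 11*x - 5) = (x - 5)*(x + 2)*(x + 4)*(x^2 - 2*x + 1) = (x - 5)*(x - 1)*(x + 2)*(x + 4)*(x - 1)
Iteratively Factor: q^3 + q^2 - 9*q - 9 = (q - 3)*(q^2 + 4*q + 3) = (q - 3)*(q + 3)*(q + 1)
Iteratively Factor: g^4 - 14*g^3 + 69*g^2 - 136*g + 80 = (g - 5)*(g^3 - 9*g^2 + 24*g - 16) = (g - 5)*(g - 4)*(g^2 - 5*g + 4) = (g - 5)*(g - 4)*(g - 1)*(g - 4)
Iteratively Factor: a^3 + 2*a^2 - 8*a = (a)*(a^2 + 2*a - 8) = a*(a + 4)*(a - 2)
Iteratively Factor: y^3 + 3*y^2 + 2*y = (y)*(y^2 + 3*y + 2) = y*(y + 2)*(y + 1)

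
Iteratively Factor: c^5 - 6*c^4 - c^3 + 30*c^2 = (c + 2)*(c^4 - 8*c^3 + 15*c^2) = c*(c + 2)*(c^3 - 8*c^2 + 15*c) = c*(c - 3)*(c + 2)*(c^2 - 5*c) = c^2*(c - 3)*(c + 2)*(c - 5)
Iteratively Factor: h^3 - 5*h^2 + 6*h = (h - 3)*(h^2 - 2*h) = h*(h - 3)*(h - 2)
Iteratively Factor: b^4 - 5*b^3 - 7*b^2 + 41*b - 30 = (b - 1)*(b^3 - 4*b^2 - 11*b + 30) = (b - 1)*(b + 3)*(b^2 - 7*b + 10) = (b - 2)*(b - 1)*(b + 3)*(b - 5)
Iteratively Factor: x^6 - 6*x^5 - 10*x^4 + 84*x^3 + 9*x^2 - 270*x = (x - 3)*(x^5 - 3*x^4 - 19*x^3 + 27*x^2 + 90*x) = (x - 3)*(x + 3)*(x^4 - 6*x^3 - x^2 + 30*x) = (x - 5)*(x - 3)*(x + 3)*(x^3 - x^2 - 6*x) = x*(x - 5)*(x - 3)*(x + 3)*(x^2 - x - 6) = x*(x - 5)*(x - 3)*(x + 2)*(x + 3)*(x - 3)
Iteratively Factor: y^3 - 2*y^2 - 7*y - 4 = (y - 4)*(y^2 + 2*y + 1) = (y - 4)*(y + 1)*(y + 1)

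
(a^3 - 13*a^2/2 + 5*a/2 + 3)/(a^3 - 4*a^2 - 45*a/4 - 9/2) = 2*(a - 1)/(2*a + 3)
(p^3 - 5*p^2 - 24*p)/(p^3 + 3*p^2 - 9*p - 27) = p*(p - 8)/(p^2 - 9)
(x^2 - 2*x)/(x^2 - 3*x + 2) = x/(x - 1)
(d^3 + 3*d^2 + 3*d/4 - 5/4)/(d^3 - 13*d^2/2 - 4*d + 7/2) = (d + 5/2)/(d - 7)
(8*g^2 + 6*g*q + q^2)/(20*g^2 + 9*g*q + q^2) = (2*g + q)/(5*g + q)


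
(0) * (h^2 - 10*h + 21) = 0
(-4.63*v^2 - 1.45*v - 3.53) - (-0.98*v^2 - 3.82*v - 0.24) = -3.65*v^2 + 2.37*v - 3.29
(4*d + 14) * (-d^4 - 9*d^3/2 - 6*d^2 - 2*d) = -4*d^5 - 32*d^4 - 87*d^3 - 92*d^2 - 28*d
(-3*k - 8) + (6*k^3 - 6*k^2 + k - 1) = 6*k^3 - 6*k^2 - 2*k - 9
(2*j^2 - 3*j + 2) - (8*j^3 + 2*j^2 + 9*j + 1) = -8*j^3 - 12*j + 1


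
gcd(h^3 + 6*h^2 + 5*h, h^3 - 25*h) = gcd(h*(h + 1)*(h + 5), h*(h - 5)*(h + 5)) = h^2 + 5*h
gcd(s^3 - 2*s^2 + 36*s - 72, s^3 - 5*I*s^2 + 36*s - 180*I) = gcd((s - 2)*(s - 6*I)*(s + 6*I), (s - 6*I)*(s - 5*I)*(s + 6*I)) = s^2 + 36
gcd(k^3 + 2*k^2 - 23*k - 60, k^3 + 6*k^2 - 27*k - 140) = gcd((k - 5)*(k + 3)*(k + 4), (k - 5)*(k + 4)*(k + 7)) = k^2 - k - 20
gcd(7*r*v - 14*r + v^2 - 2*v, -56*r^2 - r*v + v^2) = 7*r + v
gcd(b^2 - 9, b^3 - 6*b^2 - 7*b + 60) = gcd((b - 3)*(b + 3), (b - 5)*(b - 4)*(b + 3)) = b + 3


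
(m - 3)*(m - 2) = m^2 - 5*m + 6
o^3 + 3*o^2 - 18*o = o*(o - 3)*(o + 6)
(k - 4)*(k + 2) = k^2 - 2*k - 8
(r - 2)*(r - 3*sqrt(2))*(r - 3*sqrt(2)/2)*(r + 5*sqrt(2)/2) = r^4 - 2*sqrt(2)*r^3 - 2*r^3 - 27*r^2/2 + 4*sqrt(2)*r^2 + 27*r + 45*sqrt(2)*r/2 - 45*sqrt(2)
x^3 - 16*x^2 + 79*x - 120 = (x - 8)*(x - 5)*(x - 3)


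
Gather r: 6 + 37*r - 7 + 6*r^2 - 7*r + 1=6*r^2 + 30*r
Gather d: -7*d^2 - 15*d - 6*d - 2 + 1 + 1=-7*d^2 - 21*d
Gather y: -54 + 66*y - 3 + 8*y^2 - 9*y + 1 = 8*y^2 + 57*y - 56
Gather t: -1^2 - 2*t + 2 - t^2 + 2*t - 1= -t^2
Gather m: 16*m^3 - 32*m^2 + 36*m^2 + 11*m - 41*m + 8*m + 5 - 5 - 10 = 16*m^3 + 4*m^2 - 22*m - 10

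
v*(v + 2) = v^2 + 2*v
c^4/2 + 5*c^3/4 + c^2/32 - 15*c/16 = c*(c/2 + 1)*(c - 3/4)*(c + 5/4)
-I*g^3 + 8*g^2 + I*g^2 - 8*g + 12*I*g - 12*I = (g + 2*I)*(g + 6*I)*(-I*g + I)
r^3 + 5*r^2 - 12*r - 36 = (r - 3)*(r + 2)*(r + 6)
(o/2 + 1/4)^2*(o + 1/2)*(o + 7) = o^4/4 + 17*o^3/8 + 45*o^2/16 + 43*o/32 + 7/32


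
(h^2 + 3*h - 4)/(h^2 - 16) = (h - 1)/(h - 4)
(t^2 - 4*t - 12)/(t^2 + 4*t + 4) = (t - 6)/(t + 2)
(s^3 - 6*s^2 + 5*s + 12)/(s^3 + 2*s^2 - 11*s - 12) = (s - 4)/(s + 4)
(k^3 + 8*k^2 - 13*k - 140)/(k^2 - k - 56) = (k^2 + k - 20)/(k - 8)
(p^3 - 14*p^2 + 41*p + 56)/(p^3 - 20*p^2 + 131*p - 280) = (p + 1)/(p - 5)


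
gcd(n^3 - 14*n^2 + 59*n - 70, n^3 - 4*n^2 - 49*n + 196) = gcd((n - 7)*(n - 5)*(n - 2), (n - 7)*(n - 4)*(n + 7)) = n - 7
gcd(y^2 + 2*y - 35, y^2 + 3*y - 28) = y + 7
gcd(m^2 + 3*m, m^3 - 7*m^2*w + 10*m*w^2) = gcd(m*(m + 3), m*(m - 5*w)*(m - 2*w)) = m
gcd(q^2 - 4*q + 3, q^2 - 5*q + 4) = q - 1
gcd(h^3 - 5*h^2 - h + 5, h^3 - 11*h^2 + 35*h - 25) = h^2 - 6*h + 5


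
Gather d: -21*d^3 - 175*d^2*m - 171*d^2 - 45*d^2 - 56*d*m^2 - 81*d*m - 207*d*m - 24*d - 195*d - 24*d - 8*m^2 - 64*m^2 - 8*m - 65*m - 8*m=-21*d^3 + d^2*(-175*m - 216) + d*(-56*m^2 - 288*m - 243) - 72*m^2 - 81*m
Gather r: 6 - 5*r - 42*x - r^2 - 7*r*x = -r^2 + r*(-7*x - 5) - 42*x + 6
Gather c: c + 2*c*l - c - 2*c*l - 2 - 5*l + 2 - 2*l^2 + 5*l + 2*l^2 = 0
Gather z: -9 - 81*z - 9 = -81*z - 18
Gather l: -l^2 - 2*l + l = -l^2 - l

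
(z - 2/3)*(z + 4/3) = z^2 + 2*z/3 - 8/9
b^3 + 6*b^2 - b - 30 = (b - 2)*(b + 3)*(b + 5)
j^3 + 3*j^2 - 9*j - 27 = (j - 3)*(j + 3)^2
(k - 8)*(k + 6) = k^2 - 2*k - 48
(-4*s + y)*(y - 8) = -4*s*y + 32*s + y^2 - 8*y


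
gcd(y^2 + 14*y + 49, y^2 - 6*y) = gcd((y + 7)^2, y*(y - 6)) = 1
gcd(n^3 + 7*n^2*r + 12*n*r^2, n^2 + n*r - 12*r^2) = n + 4*r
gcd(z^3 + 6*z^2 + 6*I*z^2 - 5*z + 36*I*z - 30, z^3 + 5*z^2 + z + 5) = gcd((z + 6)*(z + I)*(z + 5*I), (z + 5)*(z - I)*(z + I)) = z + I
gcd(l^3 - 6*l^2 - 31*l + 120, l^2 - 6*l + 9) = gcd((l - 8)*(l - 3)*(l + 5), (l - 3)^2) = l - 3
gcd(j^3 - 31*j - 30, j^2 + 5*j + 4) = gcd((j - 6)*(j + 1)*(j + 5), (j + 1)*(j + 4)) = j + 1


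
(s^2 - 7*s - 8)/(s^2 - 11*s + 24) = (s + 1)/(s - 3)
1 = 1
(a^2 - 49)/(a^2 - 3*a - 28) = (a + 7)/(a + 4)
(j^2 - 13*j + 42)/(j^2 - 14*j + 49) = (j - 6)/(j - 7)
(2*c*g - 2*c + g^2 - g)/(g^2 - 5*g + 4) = (2*c + g)/(g - 4)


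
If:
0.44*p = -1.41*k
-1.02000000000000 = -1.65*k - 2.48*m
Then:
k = -0.312056737588652*p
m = 0.207618393960192*p + 0.411290322580645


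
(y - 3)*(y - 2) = y^2 - 5*y + 6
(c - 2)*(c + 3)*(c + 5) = c^3 + 6*c^2 - c - 30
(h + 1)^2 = h^2 + 2*h + 1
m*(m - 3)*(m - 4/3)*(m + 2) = m^4 - 7*m^3/3 - 14*m^2/3 + 8*m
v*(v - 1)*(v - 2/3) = v^3 - 5*v^2/3 + 2*v/3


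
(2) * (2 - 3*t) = 4 - 6*t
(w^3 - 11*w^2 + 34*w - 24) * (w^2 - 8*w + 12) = w^5 - 19*w^4 + 134*w^3 - 428*w^2 + 600*w - 288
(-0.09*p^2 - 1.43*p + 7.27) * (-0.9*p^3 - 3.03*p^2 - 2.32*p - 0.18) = 0.081*p^5 + 1.5597*p^4 - 2.0013*p^3 - 18.6943*p^2 - 16.609*p - 1.3086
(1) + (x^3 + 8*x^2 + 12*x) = x^3 + 8*x^2 + 12*x + 1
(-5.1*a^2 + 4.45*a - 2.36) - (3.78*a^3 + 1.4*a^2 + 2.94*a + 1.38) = -3.78*a^3 - 6.5*a^2 + 1.51*a - 3.74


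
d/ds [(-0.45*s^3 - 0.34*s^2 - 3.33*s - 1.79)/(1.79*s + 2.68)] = (-1.611*s^3 - 4.2266*s^2 - 1.8224*s - 5.7203)/(3.2041*s^2 + 9.5944*s + 7.1824)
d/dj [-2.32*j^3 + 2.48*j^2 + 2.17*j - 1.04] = -6.96*j^2 + 4.96*j + 2.17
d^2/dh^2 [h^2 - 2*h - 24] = 2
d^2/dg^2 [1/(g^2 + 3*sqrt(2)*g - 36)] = 2*(-g^2 - 3*sqrt(2)*g + (2*g + 3*sqrt(2))^2 + 36)/(g^2 + 3*sqrt(2)*g - 36)^3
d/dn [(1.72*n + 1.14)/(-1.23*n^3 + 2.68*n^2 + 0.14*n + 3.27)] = (4.2312*n^3 - 0.403*n^2 - 6.1104*n + 5.4648)/(1.5129*n^6 - 6.5928*n^5 + 6.838*n^4 - 7.2938*n^3 + 17.5468*n^2 + 0.9156*n + 10.6929)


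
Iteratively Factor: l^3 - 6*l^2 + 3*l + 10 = (l - 5)*(l^2 - l - 2) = (l - 5)*(l + 1)*(l - 2)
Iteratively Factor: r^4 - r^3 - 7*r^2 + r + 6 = (r + 1)*(r^3 - 2*r^2 - 5*r + 6) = (r - 3)*(r + 1)*(r^2 + r - 2) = (r - 3)*(r - 1)*(r + 1)*(r + 2)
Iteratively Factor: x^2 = (x)*(x)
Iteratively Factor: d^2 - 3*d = (d)*(d - 3)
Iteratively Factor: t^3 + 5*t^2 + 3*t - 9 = (t + 3)*(t^2 + 2*t - 3) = (t + 3)^2*(t - 1)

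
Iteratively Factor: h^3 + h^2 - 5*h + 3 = (h + 3)*(h^2 - 2*h + 1) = (h - 1)*(h + 3)*(h - 1)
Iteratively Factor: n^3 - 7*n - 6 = (n - 3)*(n^2 + 3*n + 2) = (n - 3)*(n + 1)*(n + 2)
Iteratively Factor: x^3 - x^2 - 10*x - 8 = (x + 2)*(x^2 - 3*x - 4) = (x + 1)*(x + 2)*(x - 4)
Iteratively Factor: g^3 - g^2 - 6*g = (g - 3)*(g^2 + 2*g) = (g - 3)*(g + 2)*(g)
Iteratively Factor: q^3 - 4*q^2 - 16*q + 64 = (q + 4)*(q^2 - 8*q + 16) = (q - 4)*(q + 4)*(q - 4)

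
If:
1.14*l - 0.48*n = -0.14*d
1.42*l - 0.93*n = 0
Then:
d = -1.90442655935614*n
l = 0.654929577464789*n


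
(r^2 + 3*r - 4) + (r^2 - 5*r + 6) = 2*r^2 - 2*r + 2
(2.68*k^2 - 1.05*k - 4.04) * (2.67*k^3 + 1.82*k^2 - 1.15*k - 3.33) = 7.1556*k^5 + 2.0741*k^4 - 15.7798*k^3 - 15.0697*k^2 + 8.1425*k + 13.4532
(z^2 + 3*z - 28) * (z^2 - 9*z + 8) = z^4 - 6*z^3 - 47*z^2 + 276*z - 224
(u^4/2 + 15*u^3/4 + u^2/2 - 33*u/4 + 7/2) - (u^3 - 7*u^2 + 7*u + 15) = u^4/2 + 11*u^3/4 + 15*u^2/2 - 61*u/4 - 23/2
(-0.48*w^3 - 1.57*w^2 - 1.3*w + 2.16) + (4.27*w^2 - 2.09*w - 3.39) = -0.48*w^3 + 2.7*w^2 - 3.39*w - 1.23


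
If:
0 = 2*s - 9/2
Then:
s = 9/4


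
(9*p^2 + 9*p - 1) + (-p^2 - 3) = 8*p^2 + 9*p - 4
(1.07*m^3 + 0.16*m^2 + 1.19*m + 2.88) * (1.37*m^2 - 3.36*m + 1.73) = 1.4659*m^5 - 3.376*m^4 + 2.9438*m^3 + 0.224000000000001*m^2 - 7.6181*m + 4.9824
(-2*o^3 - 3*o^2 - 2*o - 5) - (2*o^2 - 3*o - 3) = -2*o^3 - 5*o^2 + o - 2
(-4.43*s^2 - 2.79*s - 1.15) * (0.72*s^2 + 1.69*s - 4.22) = -3.1896*s^4 - 9.4955*s^3 + 13.1515*s^2 + 9.8303*s + 4.853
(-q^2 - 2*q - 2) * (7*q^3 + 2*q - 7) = -7*q^5 - 14*q^4 - 16*q^3 + 3*q^2 + 10*q + 14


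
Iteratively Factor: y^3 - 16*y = (y - 4)*(y^2 + 4*y) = (y - 4)*(y + 4)*(y)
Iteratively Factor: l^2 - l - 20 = (l + 4)*(l - 5)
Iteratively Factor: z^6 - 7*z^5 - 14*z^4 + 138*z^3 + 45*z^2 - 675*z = (z - 3)*(z^5 - 4*z^4 - 26*z^3 + 60*z^2 + 225*z) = z*(z - 3)*(z^4 - 4*z^3 - 26*z^2 + 60*z + 225) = z*(z - 5)*(z - 3)*(z^3 + z^2 - 21*z - 45) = z*(z - 5)*(z - 3)*(z + 3)*(z^2 - 2*z - 15) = z*(z - 5)*(z - 3)*(z + 3)^2*(z - 5)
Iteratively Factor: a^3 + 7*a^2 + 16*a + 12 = (a + 2)*(a^2 + 5*a + 6) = (a + 2)^2*(a + 3)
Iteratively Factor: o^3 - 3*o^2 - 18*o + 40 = (o - 5)*(o^2 + 2*o - 8) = (o - 5)*(o + 4)*(o - 2)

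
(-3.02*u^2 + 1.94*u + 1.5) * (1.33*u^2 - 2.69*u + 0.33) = -4.0166*u^4 + 10.704*u^3 - 4.2202*u^2 - 3.3948*u + 0.495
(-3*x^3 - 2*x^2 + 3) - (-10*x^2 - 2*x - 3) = -3*x^3 + 8*x^2 + 2*x + 6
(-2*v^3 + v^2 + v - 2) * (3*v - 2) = -6*v^4 + 7*v^3 + v^2 - 8*v + 4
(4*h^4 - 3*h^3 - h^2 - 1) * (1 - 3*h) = -12*h^5 + 13*h^4 - h^2 + 3*h - 1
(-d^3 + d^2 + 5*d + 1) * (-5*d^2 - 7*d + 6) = 5*d^5 + 2*d^4 - 38*d^3 - 34*d^2 + 23*d + 6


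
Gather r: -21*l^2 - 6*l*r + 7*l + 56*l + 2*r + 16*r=-21*l^2 + 63*l + r*(18 - 6*l)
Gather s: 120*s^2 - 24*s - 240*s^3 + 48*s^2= -240*s^3 + 168*s^2 - 24*s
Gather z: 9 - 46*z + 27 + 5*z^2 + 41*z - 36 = 5*z^2 - 5*z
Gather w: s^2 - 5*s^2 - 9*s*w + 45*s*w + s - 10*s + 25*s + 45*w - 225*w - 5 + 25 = -4*s^2 + 16*s + w*(36*s - 180) + 20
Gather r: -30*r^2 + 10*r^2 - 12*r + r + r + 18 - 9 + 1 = -20*r^2 - 10*r + 10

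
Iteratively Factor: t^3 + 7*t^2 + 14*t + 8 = (t + 1)*(t^2 + 6*t + 8) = (t + 1)*(t + 2)*(t + 4)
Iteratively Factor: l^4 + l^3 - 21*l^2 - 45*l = (l)*(l^3 + l^2 - 21*l - 45) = l*(l + 3)*(l^2 - 2*l - 15) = l*(l + 3)^2*(l - 5)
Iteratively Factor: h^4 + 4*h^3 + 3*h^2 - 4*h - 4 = (h - 1)*(h^3 + 5*h^2 + 8*h + 4) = (h - 1)*(h + 1)*(h^2 + 4*h + 4) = (h - 1)*(h + 1)*(h + 2)*(h + 2)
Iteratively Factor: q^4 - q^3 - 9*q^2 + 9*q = (q - 3)*(q^3 + 2*q^2 - 3*q) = (q - 3)*(q + 3)*(q^2 - q) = (q - 3)*(q - 1)*(q + 3)*(q)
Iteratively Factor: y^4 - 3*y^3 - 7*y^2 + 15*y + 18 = (y - 3)*(y^3 - 7*y - 6) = (y - 3)*(y + 1)*(y^2 - y - 6) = (y - 3)^2*(y + 1)*(y + 2)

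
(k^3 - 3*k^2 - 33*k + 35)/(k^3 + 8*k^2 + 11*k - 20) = (k - 7)/(k + 4)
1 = 1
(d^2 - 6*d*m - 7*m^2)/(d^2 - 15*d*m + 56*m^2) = (d + m)/(d - 8*m)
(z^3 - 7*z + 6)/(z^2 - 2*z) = z + 2 - 3/z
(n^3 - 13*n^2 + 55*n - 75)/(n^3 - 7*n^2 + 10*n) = (n^2 - 8*n + 15)/(n*(n - 2))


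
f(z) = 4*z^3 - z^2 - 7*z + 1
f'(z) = 12*z^2 - 2*z - 7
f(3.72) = 167.04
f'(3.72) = 151.62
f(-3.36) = -138.50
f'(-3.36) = 135.20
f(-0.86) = 3.74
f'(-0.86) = 3.60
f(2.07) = 17.70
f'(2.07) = 40.28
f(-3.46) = -152.44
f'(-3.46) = 143.58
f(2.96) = 75.26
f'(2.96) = 92.22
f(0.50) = -2.25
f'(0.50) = -5.00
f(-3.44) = -149.58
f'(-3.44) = 141.88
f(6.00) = 787.00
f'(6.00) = 413.00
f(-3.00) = -95.00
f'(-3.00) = 107.00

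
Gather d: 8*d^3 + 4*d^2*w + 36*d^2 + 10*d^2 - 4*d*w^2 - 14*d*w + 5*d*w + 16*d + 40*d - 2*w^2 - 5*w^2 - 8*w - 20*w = 8*d^3 + d^2*(4*w + 46) + d*(-4*w^2 - 9*w + 56) - 7*w^2 - 28*w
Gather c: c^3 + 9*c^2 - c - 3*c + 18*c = c^3 + 9*c^2 + 14*c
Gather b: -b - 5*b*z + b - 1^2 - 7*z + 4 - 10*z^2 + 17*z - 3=-5*b*z - 10*z^2 + 10*z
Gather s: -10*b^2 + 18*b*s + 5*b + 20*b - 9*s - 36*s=-10*b^2 + 25*b + s*(18*b - 45)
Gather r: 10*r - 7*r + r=4*r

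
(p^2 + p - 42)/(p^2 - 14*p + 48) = (p + 7)/(p - 8)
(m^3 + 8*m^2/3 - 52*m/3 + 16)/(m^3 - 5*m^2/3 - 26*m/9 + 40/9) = 3*(m + 6)/(3*m + 5)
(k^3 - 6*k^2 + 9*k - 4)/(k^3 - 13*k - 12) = (k^2 - 2*k + 1)/(k^2 + 4*k + 3)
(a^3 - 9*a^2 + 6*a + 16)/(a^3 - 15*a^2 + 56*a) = (a^2 - a - 2)/(a*(a - 7))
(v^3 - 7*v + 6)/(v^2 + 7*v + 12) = (v^2 - 3*v + 2)/(v + 4)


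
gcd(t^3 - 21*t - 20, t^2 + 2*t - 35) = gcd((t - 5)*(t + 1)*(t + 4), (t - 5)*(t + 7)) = t - 5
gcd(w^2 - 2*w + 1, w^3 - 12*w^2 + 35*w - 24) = w - 1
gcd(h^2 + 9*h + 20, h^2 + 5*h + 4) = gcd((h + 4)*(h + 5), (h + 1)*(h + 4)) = h + 4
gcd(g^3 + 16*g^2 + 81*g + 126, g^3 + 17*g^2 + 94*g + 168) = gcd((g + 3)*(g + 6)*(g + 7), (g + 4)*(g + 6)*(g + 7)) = g^2 + 13*g + 42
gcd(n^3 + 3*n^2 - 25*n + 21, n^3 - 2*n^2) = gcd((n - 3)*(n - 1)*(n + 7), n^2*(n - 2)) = 1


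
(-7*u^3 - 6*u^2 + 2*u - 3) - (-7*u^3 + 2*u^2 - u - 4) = -8*u^2 + 3*u + 1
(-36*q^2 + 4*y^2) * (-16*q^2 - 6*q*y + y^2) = 576*q^4 + 216*q^3*y - 100*q^2*y^2 - 24*q*y^3 + 4*y^4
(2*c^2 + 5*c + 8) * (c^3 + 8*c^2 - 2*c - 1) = 2*c^5 + 21*c^4 + 44*c^3 + 52*c^2 - 21*c - 8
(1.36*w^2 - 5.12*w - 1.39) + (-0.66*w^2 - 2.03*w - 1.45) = 0.7*w^2 - 7.15*w - 2.84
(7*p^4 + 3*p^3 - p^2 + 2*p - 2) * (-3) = -21*p^4 - 9*p^3 + 3*p^2 - 6*p + 6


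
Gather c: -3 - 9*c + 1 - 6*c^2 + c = -6*c^2 - 8*c - 2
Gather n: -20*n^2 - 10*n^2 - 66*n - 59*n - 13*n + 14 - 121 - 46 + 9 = -30*n^2 - 138*n - 144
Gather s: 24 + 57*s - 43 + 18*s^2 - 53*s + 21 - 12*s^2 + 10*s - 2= 6*s^2 + 14*s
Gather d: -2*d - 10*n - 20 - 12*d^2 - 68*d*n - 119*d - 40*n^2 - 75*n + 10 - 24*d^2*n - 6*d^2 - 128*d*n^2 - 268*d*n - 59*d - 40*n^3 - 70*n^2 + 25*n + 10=d^2*(-24*n - 18) + d*(-128*n^2 - 336*n - 180) - 40*n^3 - 110*n^2 - 60*n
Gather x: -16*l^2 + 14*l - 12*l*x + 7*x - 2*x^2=-16*l^2 + 14*l - 2*x^2 + x*(7 - 12*l)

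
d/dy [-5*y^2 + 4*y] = 4 - 10*y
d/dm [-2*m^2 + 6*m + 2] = 6 - 4*m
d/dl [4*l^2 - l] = 8*l - 1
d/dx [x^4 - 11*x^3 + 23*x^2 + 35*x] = 4*x^3 - 33*x^2 + 46*x + 35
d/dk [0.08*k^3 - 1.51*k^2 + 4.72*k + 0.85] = 0.24*k^2 - 3.02*k + 4.72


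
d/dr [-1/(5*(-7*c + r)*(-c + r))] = ((-7*c + r)*(c - r)^2 + (-c + r)*(7*c - r)^2)/(5*(c - r)^3*(7*c - r)^3)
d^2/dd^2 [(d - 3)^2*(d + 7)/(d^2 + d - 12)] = -42/(d^3 + 12*d^2 + 48*d + 64)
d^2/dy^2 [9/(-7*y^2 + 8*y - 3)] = 18*(49*y^2 - 56*y - 4*(7*y - 4)^2 + 21)/(7*y^2 - 8*y + 3)^3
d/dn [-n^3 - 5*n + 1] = -3*n^2 - 5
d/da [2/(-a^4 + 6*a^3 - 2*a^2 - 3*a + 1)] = 2*(4*a^3 - 18*a^2 + 4*a + 3)/(a^4 - 6*a^3 + 2*a^2 + 3*a - 1)^2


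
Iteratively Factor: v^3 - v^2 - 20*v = (v + 4)*(v^2 - 5*v) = v*(v + 4)*(v - 5)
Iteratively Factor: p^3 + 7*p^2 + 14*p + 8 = (p + 1)*(p^2 + 6*p + 8) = (p + 1)*(p + 4)*(p + 2)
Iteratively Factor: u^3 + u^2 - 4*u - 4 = (u + 2)*(u^2 - u - 2) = (u - 2)*(u + 2)*(u + 1)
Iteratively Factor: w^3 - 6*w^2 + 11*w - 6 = (w - 2)*(w^2 - 4*w + 3) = (w - 3)*(w - 2)*(w - 1)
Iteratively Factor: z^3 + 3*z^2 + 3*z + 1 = (z + 1)*(z^2 + 2*z + 1) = (z + 1)^2*(z + 1)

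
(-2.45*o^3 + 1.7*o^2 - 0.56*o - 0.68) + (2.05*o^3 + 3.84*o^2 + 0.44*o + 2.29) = -0.4*o^3 + 5.54*o^2 - 0.12*o + 1.61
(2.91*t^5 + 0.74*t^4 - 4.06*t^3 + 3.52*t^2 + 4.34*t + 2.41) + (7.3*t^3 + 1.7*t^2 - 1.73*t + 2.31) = 2.91*t^5 + 0.74*t^4 + 3.24*t^3 + 5.22*t^2 + 2.61*t + 4.72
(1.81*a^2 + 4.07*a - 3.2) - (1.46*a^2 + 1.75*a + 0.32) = 0.35*a^2 + 2.32*a - 3.52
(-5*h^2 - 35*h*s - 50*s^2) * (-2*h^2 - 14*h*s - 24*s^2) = 10*h^4 + 140*h^3*s + 710*h^2*s^2 + 1540*h*s^3 + 1200*s^4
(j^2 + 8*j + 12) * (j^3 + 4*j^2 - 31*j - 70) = j^5 + 12*j^4 + 13*j^3 - 270*j^2 - 932*j - 840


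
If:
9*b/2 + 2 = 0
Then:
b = -4/9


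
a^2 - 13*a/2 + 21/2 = (a - 7/2)*(a - 3)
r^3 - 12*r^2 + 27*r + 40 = (r - 8)*(r - 5)*(r + 1)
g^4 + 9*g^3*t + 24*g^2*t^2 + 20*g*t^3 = g*(g + 2*t)^2*(g + 5*t)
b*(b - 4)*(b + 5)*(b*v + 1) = b^4*v + b^3*v + b^3 - 20*b^2*v + b^2 - 20*b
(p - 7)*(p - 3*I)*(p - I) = p^3 - 7*p^2 - 4*I*p^2 - 3*p + 28*I*p + 21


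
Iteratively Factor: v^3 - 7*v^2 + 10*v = (v - 2)*(v^2 - 5*v) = v*(v - 2)*(v - 5)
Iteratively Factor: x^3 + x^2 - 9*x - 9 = (x - 3)*(x^2 + 4*x + 3) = (x - 3)*(x + 1)*(x + 3)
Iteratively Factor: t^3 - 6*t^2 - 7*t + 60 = (t - 5)*(t^2 - t - 12) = (t - 5)*(t + 3)*(t - 4)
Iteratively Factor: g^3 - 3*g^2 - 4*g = (g)*(g^2 - 3*g - 4) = g*(g + 1)*(g - 4)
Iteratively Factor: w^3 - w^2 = (w)*(w^2 - w) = w^2*(w - 1)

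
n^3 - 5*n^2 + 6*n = n*(n - 3)*(n - 2)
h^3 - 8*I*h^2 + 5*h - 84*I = (h - 7*I)*(h - 4*I)*(h + 3*I)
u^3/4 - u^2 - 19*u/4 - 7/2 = (u/4 + 1/2)*(u - 7)*(u + 1)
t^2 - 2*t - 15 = (t - 5)*(t + 3)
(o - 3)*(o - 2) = o^2 - 5*o + 6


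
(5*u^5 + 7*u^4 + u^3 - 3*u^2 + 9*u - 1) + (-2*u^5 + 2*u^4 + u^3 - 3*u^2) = 3*u^5 + 9*u^4 + 2*u^3 - 6*u^2 + 9*u - 1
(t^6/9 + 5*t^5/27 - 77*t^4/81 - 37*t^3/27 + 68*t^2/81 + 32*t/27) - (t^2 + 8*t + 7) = t^6/9 + 5*t^5/27 - 77*t^4/81 - 37*t^3/27 - 13*t^2/81 - 184*t/27 - 7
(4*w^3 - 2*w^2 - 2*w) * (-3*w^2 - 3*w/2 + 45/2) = -12*w^5 + 99*w^3 - 42*w^2 - 45*w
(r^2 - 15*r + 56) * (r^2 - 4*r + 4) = r^4 - 19*r^3 + 120*r^2 - 284*r + 224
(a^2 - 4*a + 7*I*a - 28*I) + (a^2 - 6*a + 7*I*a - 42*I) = 2*a^2 - 10*a + 14*I*a - 70*I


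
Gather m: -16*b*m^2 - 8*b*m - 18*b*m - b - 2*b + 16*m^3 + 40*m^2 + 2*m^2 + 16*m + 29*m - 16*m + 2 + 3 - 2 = -3*b + 16*m^3 + m^2*(42 - 16*b) + m*(29 - 26*b) + 3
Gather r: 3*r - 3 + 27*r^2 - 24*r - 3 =27*r^2 - 21*r - 6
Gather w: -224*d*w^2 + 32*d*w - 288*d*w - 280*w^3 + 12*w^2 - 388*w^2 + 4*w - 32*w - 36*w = -280*w^3 + w^2*(-224*d - 376) + w*(-256*d - 64)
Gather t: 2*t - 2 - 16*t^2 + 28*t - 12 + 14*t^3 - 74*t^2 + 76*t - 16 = 14*t^3 - 90*t^2 + 106*t - 30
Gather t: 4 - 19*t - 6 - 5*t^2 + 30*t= -5*t^2 + 11*t - 2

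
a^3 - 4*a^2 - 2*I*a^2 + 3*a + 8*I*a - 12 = (a - 4)*(a - 3*I)*(a + I)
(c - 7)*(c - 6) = c^2 - 13*c + 42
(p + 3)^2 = p^2 + 6*p + 9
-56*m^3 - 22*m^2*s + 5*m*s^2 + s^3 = (-4*m + s)*(2*m + s)*(7*m + s)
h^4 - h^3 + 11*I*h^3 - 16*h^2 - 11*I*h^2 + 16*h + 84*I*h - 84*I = (h - 1)*(h - 2*I)*(h + 6*I)*(h + 7*I)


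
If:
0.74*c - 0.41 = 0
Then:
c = 0.55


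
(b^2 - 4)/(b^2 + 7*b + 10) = (b - 2)/(b + 5)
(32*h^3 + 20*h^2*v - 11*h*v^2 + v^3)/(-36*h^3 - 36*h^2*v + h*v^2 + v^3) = (32*h^2 - 12*h*v + v^2)/(-36*h^2 + v^2)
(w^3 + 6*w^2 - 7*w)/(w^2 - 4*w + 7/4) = 4*w*(w^2 + 6*w - 7)/(4*w^2 - 16*w + 7)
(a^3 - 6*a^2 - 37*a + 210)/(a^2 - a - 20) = (a^2 - a - 42)/(a + 4)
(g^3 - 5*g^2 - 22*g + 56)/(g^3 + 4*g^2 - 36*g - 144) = (g^2 - 9*g + 14)/(g^2 - 36)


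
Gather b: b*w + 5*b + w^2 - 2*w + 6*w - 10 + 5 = b*(w + 5) + w^2 + 4*w - 5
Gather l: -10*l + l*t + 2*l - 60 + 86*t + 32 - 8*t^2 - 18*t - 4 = l*(t - 8) - 8*t^2 + 68*t - 32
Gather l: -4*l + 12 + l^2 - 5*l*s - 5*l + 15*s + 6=l^2 + l*(-5*s - 9) + 15*s + 18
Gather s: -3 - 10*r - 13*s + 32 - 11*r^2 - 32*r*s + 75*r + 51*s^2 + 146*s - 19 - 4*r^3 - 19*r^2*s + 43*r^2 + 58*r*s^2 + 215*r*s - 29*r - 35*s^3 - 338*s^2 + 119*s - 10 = -4*r^3 + 32*r^2 + 36*r - 35*s^3 + s^2*(58*r - 287) + s*(-19*r^2 + 183*r + 252)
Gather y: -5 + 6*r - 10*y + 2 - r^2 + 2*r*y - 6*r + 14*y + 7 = -r^2 + y*(2*r + 4) + 4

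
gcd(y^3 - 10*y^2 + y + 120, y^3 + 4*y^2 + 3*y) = y + 3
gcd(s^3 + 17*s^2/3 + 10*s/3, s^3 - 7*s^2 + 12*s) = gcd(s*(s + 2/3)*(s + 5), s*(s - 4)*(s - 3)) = s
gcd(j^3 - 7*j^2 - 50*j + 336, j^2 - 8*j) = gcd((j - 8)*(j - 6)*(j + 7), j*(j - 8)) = j - 8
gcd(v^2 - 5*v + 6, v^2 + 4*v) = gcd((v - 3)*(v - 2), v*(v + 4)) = 1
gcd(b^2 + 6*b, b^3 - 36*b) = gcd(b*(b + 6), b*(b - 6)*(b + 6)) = b^2 + 6*b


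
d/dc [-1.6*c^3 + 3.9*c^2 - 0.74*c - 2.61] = -4.8*c^2 + 7.8*c - 0.74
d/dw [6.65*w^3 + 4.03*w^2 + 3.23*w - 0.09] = 19.95*w^2 + 8.06*w + 3.23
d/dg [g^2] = 2*g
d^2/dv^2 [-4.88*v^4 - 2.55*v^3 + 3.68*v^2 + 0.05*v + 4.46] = -58.56*v^2 - 15.3*v + 7.36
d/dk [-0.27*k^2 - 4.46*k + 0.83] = -0.54*k - 4.46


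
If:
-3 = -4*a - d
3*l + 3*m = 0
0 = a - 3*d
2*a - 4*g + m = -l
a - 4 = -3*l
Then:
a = 9/13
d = 3/13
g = 9/26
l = 43/39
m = -43/39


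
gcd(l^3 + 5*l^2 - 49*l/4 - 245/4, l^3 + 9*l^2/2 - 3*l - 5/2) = l + 5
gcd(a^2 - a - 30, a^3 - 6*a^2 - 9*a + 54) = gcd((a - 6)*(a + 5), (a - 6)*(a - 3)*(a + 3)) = a - 6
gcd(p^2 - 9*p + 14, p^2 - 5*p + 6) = p - 2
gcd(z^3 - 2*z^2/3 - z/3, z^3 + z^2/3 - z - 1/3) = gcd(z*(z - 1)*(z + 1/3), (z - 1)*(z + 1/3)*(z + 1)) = z^2 - 2*z/3 - 1/3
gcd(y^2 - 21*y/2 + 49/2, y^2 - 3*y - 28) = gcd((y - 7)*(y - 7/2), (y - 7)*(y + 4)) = y - 7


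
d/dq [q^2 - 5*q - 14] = 2*q - 5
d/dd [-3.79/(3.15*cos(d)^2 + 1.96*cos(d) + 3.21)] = -(23.877*cos(d) + 7.4284)*sin(d)/(3.15*cos(d)^2 + 1.96*cos(d) + 3.21)^2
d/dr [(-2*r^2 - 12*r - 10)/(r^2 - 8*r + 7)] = 4*(7*r^2 - 2*r - 41)/(r^4 - 16*r^3 + 78*r^2 - 112*r + 49)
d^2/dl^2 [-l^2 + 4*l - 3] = -2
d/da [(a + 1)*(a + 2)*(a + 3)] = 3*a^2 + 12*a + 11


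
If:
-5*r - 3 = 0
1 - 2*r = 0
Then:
No Solution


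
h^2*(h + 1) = h^3 + h^2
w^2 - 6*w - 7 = (w - 7)*(w + 1)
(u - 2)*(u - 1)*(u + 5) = u^3 + 2*u^2 - 13*u + 10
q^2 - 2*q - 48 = (q - 8)*(q + 6)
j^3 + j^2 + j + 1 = (j + 1)*(j - I)*(j + I)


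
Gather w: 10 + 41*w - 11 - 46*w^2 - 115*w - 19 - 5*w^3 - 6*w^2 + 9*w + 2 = -5*w^3 - 52*w^2 - 65*w - 18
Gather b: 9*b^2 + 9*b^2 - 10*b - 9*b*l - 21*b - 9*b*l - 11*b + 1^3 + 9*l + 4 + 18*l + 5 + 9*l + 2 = 18*b^2 + b*(-18*l - 42) + 36*l + 12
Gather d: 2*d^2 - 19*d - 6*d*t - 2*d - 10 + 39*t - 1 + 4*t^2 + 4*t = 2*d^2 + d*(-6*t - 21) + 4*t^2 + 43*t - 11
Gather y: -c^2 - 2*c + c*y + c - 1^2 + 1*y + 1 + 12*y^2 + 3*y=-c^2 - c + 12*y^2 + y*(c + 4)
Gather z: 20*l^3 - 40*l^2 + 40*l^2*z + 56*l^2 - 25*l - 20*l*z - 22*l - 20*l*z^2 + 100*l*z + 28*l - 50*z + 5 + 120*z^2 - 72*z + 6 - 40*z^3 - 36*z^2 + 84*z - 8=20*l^3 + 16*l^2 - 19*l - 40*z^3 + z^2*(84 - 20*l) + z*(40*l^2 + 80*l - 38) + 3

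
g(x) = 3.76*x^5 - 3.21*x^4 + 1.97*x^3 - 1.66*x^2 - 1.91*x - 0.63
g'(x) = 18.8*x^4 - 12.84*x^3 + 5.91*x^2 - 3.32*x - 1.91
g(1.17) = 0.25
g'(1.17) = 16.96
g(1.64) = 21.85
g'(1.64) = 87.90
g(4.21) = 4073.27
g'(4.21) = 5036.66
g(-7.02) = -72648.49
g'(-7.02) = 50411.51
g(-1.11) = -14.46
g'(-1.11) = 55.16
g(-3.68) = -3240.58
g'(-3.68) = 4178.09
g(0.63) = -2.13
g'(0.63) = -1.90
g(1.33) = 4.13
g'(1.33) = 32.75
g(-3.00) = -1236.72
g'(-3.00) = 1930.72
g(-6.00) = -33872.37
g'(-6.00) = 27369.01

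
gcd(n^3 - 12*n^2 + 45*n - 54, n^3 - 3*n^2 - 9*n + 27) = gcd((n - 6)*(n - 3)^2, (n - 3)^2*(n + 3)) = n^2 - 6*n + 9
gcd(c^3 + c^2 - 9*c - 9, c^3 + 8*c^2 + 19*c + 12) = c^2 + 4*c + 3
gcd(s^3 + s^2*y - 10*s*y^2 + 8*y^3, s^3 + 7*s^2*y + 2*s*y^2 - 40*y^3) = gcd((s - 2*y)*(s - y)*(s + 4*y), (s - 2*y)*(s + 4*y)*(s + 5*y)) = -s^2 - 2*s*y + 8*y^2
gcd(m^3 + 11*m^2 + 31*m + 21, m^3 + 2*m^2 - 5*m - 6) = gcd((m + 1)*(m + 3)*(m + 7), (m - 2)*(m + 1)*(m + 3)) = m^2 + 4*m + 3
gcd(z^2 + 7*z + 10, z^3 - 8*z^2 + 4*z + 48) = z + 2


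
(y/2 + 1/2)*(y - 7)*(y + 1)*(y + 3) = y^4/2 - y^3 - 14*y^2 - 23*y - 21/2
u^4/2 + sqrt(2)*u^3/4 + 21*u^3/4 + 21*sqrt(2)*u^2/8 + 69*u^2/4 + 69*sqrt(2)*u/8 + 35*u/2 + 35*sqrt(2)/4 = (u + 7/2)*(u + 5)*(sqrt(2)*u/2 + 1/2)*(sqrt(2)*u/2 + sqrt(2))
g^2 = g^2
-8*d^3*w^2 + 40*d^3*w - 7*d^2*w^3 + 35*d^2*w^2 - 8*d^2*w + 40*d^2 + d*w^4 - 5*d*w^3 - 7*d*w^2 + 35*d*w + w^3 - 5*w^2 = (-8*d + w)*(d + w)*(w - 5)*(d*w + 1)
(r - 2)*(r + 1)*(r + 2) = r^3 + r^2 - 4*r - 4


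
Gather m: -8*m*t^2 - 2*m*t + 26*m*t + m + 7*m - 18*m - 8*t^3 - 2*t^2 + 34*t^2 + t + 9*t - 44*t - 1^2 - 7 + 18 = m*(-8*t^2 + 24*t - 10) - 8*t^3 + 32*t^2 - 34*t + 10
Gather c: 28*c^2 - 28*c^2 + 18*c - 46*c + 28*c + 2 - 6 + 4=0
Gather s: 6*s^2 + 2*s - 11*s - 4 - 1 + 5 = 6*s^2 - 9*s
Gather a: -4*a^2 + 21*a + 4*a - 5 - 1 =-4*a^2 + 25*a - 6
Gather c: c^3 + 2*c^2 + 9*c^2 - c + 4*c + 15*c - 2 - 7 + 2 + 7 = c^3 + 11*c^2 + 18*c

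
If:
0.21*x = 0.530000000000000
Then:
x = 2.52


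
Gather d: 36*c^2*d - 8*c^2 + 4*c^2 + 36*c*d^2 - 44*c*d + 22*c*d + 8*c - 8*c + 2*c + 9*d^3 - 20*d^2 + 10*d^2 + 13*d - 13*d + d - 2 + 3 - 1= -4*c^2 + 2*c + 9*d^3 + d^2*(36*c - 10) + d*(36*c^2 - 22*c + 1)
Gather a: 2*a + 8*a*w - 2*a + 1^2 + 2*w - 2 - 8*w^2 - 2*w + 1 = 8*a*w - 8*w^2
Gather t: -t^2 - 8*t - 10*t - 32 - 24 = -t^2 - 18*t - 56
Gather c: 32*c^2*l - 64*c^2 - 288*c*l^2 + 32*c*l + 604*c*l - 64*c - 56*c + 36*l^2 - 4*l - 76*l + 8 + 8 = c^2*(32*l - 64) + c*(-288*l^2 + 636*l - 120) + 36*l^2 - 80*l + 16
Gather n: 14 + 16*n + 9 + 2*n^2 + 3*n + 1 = 2*n^2 + 19*n + 24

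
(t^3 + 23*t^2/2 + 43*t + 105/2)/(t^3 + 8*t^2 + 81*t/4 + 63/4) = 2*(t + 5)/(2*t + 3)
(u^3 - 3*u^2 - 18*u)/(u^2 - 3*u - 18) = u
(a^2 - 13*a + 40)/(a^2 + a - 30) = (a - 8)/(a + 6)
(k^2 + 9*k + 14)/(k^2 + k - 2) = (k + 7)/(k - 1)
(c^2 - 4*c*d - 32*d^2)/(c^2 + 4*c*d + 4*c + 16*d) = (c - 8*d)/(c + 4)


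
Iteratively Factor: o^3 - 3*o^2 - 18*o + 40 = (o - 2)*(o^2 - o - 20) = (o - 5)*(o - 2)*(o + 4)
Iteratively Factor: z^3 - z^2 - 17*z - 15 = (z + 1)*(z^2 - 2*z - 15) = (z - 5)*(z + 1)*(z + 3)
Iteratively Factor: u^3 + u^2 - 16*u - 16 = (u - 4)*(u^2 + 5*u + 4) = (u - 4)*(u + 4)*(u + 1)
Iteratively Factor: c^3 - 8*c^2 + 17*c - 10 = (c - 1)*(c^2 - 7*c + 10) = (c - 2)*(c - 1)*(c - 5)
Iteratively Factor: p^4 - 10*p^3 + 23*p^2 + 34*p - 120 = (p - 5)*(p^3 - 5*p^2 - 2*p + 24) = (p - 5)*(p - 4)*(p^2 - p - 6) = (p - 5)*(p - 4)*(p + 2)*(p - 3)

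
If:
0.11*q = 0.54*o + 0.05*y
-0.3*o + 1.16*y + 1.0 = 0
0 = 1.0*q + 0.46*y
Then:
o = 0.15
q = 0.38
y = -0.82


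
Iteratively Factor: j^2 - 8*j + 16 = (j - 4)*(j - 4)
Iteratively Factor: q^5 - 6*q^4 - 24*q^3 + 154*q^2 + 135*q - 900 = (q + 3)*(q^4 - 9*q^3 + 3*q^2 + 145*q - 300) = (q + 3)*(q + 4)*(q^3 - 13*q^2 + 55*q - 75) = (q - 5)*(q + 3)*(q + 4)*(q^2 - 8*q + 15) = (q - 5)^2*(q + 3)*(q + 4)*(q - 3)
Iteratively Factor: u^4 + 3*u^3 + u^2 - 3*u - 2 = (u - 1)*(u^3 + 4*u^2 + 5*u + 2) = (u - 1)*(u + 1)*(u^2 + 3*u + 2) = (u - 1)*(u + 1)^2*(u + 2)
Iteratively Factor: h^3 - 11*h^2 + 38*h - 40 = (h - 5)*(h^2 - 6*h + 8) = (h - 5)*(h - 4)*(h - 2)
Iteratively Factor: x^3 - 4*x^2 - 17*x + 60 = (x - 5)*(x^2 + x - 12) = (x - 5)*(x - 3)*(x + 4)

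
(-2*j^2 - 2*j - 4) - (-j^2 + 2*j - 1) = -j^2 - 4*j - 3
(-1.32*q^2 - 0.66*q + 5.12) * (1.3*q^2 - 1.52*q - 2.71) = -1.716*q^4 + 1.1484*q^3 + 11.2364*q^2 - 5.9938*q - 13.8752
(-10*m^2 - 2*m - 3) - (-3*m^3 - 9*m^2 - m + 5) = 3*m^3 - m^2 - m - 8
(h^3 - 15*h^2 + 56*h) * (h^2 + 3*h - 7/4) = h^5 - 12*h^4 + 37*h^3/4 + 777*h^2/4 - 98*h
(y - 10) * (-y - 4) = -y^2 + 6*y + 40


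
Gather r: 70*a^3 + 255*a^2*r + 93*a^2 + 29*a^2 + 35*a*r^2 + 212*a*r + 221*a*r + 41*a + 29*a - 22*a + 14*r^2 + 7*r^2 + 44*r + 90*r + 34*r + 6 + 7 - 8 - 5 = 70*a^3 + 122*a^2 + 48*a + r^2*(35*a + 21) + r*(255*a^2 + 433*a + 168)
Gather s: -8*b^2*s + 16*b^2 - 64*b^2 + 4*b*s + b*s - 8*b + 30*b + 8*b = -48*b^2 + 30*b + s*(-8*b^2 + 5*b)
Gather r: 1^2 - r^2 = 1 - r^2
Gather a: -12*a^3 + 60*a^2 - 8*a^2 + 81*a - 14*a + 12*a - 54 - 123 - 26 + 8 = -12*a^3 + 52*a^2 + 79*a - 195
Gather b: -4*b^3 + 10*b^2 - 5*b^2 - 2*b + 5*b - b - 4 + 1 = -4*b^3 + 5*b^2 + 2*b - 3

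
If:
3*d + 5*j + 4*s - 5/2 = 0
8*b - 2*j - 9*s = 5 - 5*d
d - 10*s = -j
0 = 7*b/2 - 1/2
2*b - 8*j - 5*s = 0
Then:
No Solution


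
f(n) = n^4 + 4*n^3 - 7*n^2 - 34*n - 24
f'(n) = 4*n^3 + 12*n^2 - 14*n - 34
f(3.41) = 72.48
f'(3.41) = 216.40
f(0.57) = -44.81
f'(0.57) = -37.34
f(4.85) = 656.09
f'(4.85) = 636.71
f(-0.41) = -11.48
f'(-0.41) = -26.52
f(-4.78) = 63.77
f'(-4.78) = -129.76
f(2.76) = -29.04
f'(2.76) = 102.87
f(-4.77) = 62.48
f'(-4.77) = -128.31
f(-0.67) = -5.36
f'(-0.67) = -20.44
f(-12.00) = 13200.00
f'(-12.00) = -5050.00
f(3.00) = 0.00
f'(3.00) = 140.00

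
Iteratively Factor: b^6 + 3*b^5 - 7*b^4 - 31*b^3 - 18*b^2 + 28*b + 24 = (b + 2)*(b^5 + b^4 - 9*b^3 - 13*b^2 + 8*b + 12) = (b + 1)*(b + 2)*(b^4 - 9*b^2 - 4*b + 12) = (b + 1)*(b + 2)^2*(b^3 - 2*b^2 - 5*b + 6) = (b + 1)*(b + 2)^3*(b^2 - 4*b + 3) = (b - 1)*(b + 1)*(b + 2)^3*(b - 3)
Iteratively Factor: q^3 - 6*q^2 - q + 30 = (q - 3)*(q^2 - 3*q - 10) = (q - 3)*(q + 2)*(q - 5)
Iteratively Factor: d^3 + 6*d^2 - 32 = (d + 4)*(d^2 + 2*d - 8) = (d - 2)*(d + 4)*(d + 4)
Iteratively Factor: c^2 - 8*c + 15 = (c - 5)*(c - 3)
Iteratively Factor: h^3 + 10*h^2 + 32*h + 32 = (h + 4)*(h^2 + 6*h + 8) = (h + 2)*(h + 4)*(h + 4)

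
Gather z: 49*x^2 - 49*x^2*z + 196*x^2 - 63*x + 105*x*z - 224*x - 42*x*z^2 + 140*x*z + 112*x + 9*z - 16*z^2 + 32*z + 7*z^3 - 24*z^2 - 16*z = 245*x^2 - 175*x + 7*z^3 + z^2*(-42*x - 40) + z*(-49*x^2 + 245*x + 25)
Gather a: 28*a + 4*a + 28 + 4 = 32*a + 32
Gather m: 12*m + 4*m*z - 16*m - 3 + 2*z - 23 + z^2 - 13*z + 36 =m*(4*z - 4) + z^2 - 11*z + 10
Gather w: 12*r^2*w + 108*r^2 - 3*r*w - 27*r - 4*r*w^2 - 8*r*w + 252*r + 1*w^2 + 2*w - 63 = 108*r^2 + 225*r + w^2*(1 - 4*r) + w*(12*r^2 - 11*r + 2) - 63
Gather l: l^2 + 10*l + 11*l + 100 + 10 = l^2 + 21*l + 110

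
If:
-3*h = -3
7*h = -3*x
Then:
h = 1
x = -7/3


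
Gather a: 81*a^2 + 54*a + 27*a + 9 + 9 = 81*a^2 + 81*a + 18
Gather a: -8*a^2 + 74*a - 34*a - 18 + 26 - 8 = -8*a^2 + 40*a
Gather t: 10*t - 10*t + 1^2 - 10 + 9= 0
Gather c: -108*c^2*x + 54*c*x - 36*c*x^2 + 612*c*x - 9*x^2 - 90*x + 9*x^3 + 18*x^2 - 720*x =-108*c^2*x + c*(-36*x^2 + 666*x) + 9*x^3 + 9*x^2 - 810*x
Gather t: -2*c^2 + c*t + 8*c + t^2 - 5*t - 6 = -2*c^2 + 8*c + t^2 + t*(c - 5) - 6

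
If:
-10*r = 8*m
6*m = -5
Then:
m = -5/6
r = 2/3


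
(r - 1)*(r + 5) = r^2 + 4*r - 5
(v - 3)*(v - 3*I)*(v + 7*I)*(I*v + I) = I*v^4 - 4*v^3 - 2*I*v^3 + 8*v^2 + 18*I*v^2 + 12*v - 42*I*v - 63*I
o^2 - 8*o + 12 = (o - 6)*(o - 2)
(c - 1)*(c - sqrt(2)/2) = c^2 - c - sqrt(2)*c/2 + sqrt(2)/2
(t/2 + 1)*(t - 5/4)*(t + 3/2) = t^3/2 + 9*t^2/8 - 11*t/16 - 15/8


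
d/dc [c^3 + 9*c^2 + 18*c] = 3*c^2 + 18*c + 18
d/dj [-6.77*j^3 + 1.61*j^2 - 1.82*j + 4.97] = -20.31*j^2 + 3.22*j - 1.82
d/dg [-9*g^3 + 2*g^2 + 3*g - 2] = -27*g^2 + 4*g + 3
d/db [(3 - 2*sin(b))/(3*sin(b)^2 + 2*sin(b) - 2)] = 2*(3*sin(b)^2 - 9*sin(b) - 1)*cos(b)/(3*sin(b)^2 + 2*sin(b) - 2)^2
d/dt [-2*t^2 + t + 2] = 1 - 4*t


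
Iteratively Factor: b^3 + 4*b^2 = (b)*(b^2 + 4*b) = b^2*(b + 4)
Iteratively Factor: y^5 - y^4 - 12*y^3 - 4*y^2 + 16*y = (y + 2)*(y^4 - 3*y^3 - 6*y^2 + 8*y) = (y - 4)*(y + 2)*(y^3 + y^2 - 2*y) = (y - 4)*(y + 2)^2*(y^2 - y) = (y - 4)*(y - 1)*(y + 2)^2*(y)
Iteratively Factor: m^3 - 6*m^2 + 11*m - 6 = (m - 3)*(m^2 - 3*m + 2) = (m - 3)*(m - 1)*(m - 2)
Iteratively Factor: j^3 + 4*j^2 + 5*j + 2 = (j + 1)*(j^2 + 3*j + 2) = (j + 1)*(j + 2)*(j + 1)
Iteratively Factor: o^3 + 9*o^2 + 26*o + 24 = (o + 4)*(o^2 + 5*o + 6) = (o + 3)*(o + 4)*(o + 2)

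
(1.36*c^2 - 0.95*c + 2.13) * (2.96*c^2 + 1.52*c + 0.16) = 4.0256*c^4 - 0.7448*c^3 + 5.0784*c^2 + 3.0856*c + 0.3408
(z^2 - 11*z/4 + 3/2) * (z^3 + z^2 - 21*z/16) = z^5 - 7*z^4/4 - 41*z^3/16 + 327*z^2/64 - 63*z/32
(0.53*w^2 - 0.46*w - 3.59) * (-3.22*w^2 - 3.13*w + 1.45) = -1.7066*w^4 - 0.1777*w^3 + 13.7681*w^2 + 10.5697*w - 5.2055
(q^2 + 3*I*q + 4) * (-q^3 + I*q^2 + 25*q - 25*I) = -q^5 - 2*I*q^4 + 18*q^3 + 54*I*q^2 + 175*q - 100*I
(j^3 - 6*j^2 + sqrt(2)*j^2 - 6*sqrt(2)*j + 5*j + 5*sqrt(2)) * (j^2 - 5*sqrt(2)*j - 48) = j^5 - 6*j^4 - 4*sqrt(2)*j^4 - 53*j^3 + 24*sqrt(2)*j^3 - 68*sqrt(2)*j^2 + 348*j^2 - 290*j + 288*sqrt(2)*j - 240*sqrt(2)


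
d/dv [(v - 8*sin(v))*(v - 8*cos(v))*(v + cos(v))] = -(v - 8*sin(v))*(v - 8*cos(v))*(sin(v) - 1) + (v - 8*sin(v))*(v + cos(v))*(8*sin(v) + 1) - (v - 8*cos(v))*(v + cos(v))*(8*cos(v) - 1)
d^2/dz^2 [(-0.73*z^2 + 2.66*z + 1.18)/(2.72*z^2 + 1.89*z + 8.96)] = (7.105427357601e-15*z^4 + 46.865056*z^3 + 159.126528*z^2 - 352.567488*z - 256.38802)/(20.123648*z^6 + 41.948928*z^5 + 228.017328*z^4 + 283.120677*z^3 + 751.115904*z^2 + 455.196672*z + 719.323136)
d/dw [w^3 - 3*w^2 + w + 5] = 3*w^2 - 6*w + 1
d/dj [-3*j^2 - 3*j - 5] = -6*j - 3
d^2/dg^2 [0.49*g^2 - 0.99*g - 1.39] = 0.980000000000000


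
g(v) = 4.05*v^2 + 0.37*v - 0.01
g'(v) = 8.1*v + 0.37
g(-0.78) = 2.17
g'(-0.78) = -5.95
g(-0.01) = -0.01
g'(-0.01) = 0.29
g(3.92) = 63.67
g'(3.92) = 32.12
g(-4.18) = 69.21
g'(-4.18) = -33.49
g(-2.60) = 26.41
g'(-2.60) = -20.69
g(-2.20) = 18.78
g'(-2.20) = -17.45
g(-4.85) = 93.46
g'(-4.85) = -38.92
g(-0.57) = 1.09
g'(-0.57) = -4.25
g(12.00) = 587.63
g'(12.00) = 97.57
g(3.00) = 37.55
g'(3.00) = 24.67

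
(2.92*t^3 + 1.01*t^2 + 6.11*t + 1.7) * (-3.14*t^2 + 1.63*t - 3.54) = -9.1688*t^5 + 1.5882*t^4 - 27.8759*t^3 + 1.0459*t^2 - 18.8584*t - 6.018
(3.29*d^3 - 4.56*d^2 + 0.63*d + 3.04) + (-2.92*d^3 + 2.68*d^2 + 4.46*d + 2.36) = 0.37*d^3 - 1.88*d^2 + 5.09*d + 5.4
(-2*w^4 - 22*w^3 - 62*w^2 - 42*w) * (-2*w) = 4*w^5 + 44*w^4 + 124*w^3 + 84*w^2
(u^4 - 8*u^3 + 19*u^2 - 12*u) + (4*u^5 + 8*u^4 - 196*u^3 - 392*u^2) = 4*u^5 + 9*u^4 - 204*u^3 - 373*u^2 - 12*u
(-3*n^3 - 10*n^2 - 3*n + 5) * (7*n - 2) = -21*n^4 - 64*n^3 - n^2 + 41*n - 10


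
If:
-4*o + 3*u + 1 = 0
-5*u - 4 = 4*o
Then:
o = -7/32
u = -5/8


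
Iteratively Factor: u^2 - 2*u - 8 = (u - 4)*(u + 2)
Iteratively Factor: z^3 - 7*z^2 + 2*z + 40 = (z - 4)*(z^2 - 3*z - 10) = (z - 4)*(z + 2)*(z - 5)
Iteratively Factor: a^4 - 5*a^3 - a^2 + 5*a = (a + 1)*(a^3 - 6*a^2 + 5*a) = a*(a + 1)*(a^2 - 6*a + 5) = a*(a - 1)*(a + 1)*(a - 5)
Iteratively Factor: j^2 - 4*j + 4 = (j - 2)*(j - 2)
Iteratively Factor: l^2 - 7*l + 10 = (l - 5)*(l - 2)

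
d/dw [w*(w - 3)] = 2*w - 3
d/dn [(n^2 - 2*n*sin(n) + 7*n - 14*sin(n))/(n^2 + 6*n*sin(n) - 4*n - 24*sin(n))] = (-8*n^3*cos(n) + 8*n^2*sin(n) - 24*n^2*cos(n) - 11*n^2 - 20*n*sin(n) + 224*n*cos(n) + 132*sin(n)^2 - 224*sin(n))/((n - 4)^2*(n + 6*sin(n))^2)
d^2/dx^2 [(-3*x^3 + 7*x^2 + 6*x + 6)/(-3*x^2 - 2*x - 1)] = 2*(-9*x^3 - 81*x^2 - 45*x - 1)/(27*x^6 + 54*x^5 + 63*x^4 + 44*x^3 + 21*x^2 + 6*x + 1)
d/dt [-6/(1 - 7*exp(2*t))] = -84*exp(2*t)/(7*exp(2*t) - 1)^2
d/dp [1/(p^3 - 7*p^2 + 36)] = p*(14 - 3*p)/(p^3 - 7*p^2 + 36)^2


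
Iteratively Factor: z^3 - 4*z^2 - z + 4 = (z - 4)*(z^2 - 1) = (z - 4)*(z + 1)*(z - 1)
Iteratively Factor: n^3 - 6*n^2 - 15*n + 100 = (n - 5)*(n^2 - n - 20) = (n - 5)*(n + 4)*(n - 5)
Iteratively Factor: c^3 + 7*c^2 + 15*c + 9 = (c + 3)*(c^2 + 4*c + 3) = (c + 3)^2*(c + 1)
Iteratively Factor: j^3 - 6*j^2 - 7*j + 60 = (j - 4)*(j^2 - 2*j - 15) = (j - 5)*(j - 4)*(j + 3)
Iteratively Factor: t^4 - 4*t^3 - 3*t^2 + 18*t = (t)*(t^3 - 4*t^2 - 3*t + 18) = t*(t + 2)*(t^2 - 6*t + 9) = t*(t - 3)*(t + 2)*(t - 3)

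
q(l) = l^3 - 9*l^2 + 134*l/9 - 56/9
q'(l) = 3*l^2 - 18*l + 134/9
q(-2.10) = -86.44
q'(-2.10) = 65.92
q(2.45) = -9.06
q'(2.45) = -11.20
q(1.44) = -0.46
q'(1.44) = -4.81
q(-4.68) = -375.53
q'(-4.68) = 164.84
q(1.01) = 0.66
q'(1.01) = -0.23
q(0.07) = -5.22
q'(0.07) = 13.64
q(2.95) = -14.95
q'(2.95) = -12.10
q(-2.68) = -130.01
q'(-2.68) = 84.68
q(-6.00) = -635.56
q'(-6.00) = 230.89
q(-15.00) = -5629.56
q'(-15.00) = 959.89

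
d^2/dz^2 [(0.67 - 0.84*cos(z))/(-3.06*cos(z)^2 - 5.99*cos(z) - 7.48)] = (0.0345810530780818*(1 - cos(z)^2)^2 - 0.00671738602459883*cos(z)^5 + 0.143421052478751*cos(z)^3 + 0.0372999087823883*cos(z)^2 - 0.227227191417393*cos(z) - 0.113734392821998)/(0.290322580645161*cos(z)^2 + 0.56831119544592*cos(z) + 0.709677419354839)^3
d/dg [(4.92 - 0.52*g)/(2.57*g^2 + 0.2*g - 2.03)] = (1.3364*g^2 - 25.2888*g + 0.0715999999999999)/(6.6049*g^4 + 1.028*g^3 - 10.3942*g^2 - 0.812*g + 4.1209)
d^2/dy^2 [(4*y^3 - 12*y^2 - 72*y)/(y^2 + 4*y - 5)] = 120*(y^3 - 7*y^2 - 13*y - 29)/(y^6 + 12*y^5 + 33*y^4 - 56*y^3 - 165*y^2 + 300*y - 125)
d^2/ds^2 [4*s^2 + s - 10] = 8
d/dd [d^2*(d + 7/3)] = d*(9*d + 14)/3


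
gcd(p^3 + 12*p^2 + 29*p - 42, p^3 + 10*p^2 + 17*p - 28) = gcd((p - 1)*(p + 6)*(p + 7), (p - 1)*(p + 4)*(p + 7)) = p^2 + 6*p - 7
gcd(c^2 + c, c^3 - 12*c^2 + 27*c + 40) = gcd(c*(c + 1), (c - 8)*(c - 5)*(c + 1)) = c + 1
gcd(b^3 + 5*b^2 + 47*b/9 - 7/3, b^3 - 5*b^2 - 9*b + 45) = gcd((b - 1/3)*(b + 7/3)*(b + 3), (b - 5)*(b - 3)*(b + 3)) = b + 3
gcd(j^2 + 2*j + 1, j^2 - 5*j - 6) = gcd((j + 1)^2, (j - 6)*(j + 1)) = j + 1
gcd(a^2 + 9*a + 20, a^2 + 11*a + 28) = a + 4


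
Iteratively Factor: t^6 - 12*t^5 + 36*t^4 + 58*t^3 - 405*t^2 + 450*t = (t - 5)*(t^5 - 7*t^4 + t^3 + 63*t^2 - 90*t) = (t - 5)*(t - 2)*(t^4 - 5*t^3 - 9*t^2 + 45*t) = (t - 5)*(t - 2)*(t + 3)*(t^3 - 8*t^2 + 15*t) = (t - 5)*(t - 3)*(t - 2)*(t + 3)*(t^2 - 5*t) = t*(t - 5)*(t - 3)*(t - 2)*(t + 3)*(t - 5)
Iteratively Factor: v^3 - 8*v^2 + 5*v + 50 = (v - 5)*(v^2 - 3*v - 10) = (v - 5)*(v + 2)*(v - 5)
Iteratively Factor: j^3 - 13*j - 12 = (j - 4)*(j^2 + 4*j + 3) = (j - 4)*(j + 3)*(j + 1)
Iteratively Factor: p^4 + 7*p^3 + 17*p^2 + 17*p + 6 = (p + 2)*(p^3 + 5*p^2 + 7*p + 3) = (p + 1)*(p + 2)*(p^2 + 4*p + 3) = (p + 1)^2*(p + 2)*(p + 3)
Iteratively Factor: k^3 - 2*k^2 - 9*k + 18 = (k + 3)*(k^2 - 5*k + 6) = (k - 3)*(k + 3)*(k - 2)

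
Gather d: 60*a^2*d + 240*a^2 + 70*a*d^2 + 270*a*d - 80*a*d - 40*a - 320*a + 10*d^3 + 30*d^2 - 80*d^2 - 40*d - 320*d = 240*a^2 - 360*a + 10*d^3 + d^2*(70*a - 50) + d*(60*a^2 + 190*a - 360)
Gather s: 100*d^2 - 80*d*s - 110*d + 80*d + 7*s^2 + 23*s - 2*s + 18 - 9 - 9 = 100*d^2 - 30*d + 7*s^2 + s*(21 - 80*d)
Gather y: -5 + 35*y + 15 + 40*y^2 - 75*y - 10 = 40*y^2 - 40*y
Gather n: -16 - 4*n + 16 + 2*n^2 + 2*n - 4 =2*n^2 - 2*n - 4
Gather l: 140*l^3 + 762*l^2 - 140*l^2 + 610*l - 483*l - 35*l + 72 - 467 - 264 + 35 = 140*l^3 + 622*l^2 + 92*l - 624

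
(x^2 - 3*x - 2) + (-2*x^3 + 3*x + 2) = -2*x^3 + x^2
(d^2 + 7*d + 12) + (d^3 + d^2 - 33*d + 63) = d^3 + 2*d^2 - 26*d + 75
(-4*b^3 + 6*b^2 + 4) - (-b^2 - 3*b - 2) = -4*b^3 + 7*b^2 + 3*b + 6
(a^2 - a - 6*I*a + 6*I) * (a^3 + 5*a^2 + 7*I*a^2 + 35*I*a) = a^5 + 4*a^4 + I*a^4 + 37*a^3 + 4*I*a^3 + 168*a^2 - 5*I*a^2 - 210*a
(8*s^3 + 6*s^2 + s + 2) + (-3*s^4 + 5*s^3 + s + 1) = -3*s^4 + 13*s^3 + 6*s^2 + 2*s + 3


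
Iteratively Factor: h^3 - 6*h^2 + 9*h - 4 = (h - 1)*(h^2 - 5*h + 4) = (h - 1)^2*(h - 4)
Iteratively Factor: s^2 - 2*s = (s - 2)*(s)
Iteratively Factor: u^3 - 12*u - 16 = (u + 2)*(u^2 - 2*u - 8) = (u + 2)^2*(u - 4)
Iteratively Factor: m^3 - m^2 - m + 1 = (m - 1)*(m^2 - 1) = (m - 1)*(m + 1)*(m - 1)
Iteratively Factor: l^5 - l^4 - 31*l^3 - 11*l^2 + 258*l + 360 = (l - 4)*(l^4 + 3*l^3 - 19*l^2 - 87*l - 90) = (l - 4)*(l + 3)*(l^3 - 19*l - 30) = (l - 4)*(l + 2)*(l + 3)*(l^2 - 2*l - 15) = (l - 4)*(l + 2)*(l + 3)^2*(l - 5)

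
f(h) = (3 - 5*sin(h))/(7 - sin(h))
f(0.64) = 0.00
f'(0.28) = -0.68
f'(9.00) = 0.67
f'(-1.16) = -0.20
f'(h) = (3 - 5*sin(h))*cos(h)/(7 - sin(h))^2 - 5*cos(h)/(7 - sin(h)) = -32*cos(h)/(sin(h) - 7)^2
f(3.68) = 0.74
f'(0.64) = -0.63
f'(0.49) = -0.66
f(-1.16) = 0.96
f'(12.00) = -0.48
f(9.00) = 0.14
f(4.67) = 1.00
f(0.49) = 0.10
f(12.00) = 0.75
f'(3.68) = 0.49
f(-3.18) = 0.40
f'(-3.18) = 0.66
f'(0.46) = -0.67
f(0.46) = 0.12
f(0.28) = 0.24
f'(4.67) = 0.02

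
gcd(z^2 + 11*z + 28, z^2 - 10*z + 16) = 1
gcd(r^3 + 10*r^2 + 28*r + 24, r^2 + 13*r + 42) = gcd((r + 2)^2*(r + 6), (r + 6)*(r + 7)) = r + 6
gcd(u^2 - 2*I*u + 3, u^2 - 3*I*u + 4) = u + I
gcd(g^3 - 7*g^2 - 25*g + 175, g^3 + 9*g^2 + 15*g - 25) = g + 5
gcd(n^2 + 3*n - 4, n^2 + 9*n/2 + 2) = n + 4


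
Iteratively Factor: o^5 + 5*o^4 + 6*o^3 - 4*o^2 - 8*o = (o + 2)*(o^4 + 3*o^3 - 4*o) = (o + 2)^2*(o^3 + o^2 - 2*o) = o*(o + 2)^2*(o^2 + o - 2) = o*(o + 2)^3*(o - 1)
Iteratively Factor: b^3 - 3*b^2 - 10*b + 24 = (b - 4)*(b^2 + b - 6) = (b - 4)*(b - 2)*(b + 3)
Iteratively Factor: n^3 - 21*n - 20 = (n + 1)*(n^2 - n - 20) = (n - 5)*(n + 1)*(n + 4)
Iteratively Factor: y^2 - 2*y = (y - 2)*(y)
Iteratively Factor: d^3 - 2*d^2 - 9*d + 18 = (d - 3)*(d^2 + d - 6) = (d - 3)*(d - 2)*(d + 3)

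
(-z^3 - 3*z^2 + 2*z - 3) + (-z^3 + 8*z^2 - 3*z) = -2*z^3 + 5*z^2 - z - 3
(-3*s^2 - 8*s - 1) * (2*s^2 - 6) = -6*s^4 - 16*s^3 + 16*s^2 + 48*s + 6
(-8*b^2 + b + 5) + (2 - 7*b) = -8*b^2 - 6*b + 7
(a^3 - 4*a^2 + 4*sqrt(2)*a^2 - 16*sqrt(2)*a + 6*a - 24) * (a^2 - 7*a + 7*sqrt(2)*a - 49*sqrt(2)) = a^5 - 11*a^4 + 11*sqrt(2)*a^4 - 121*sqrt(2)*a^3 + 90*a^3 - 682*a^2 + 350*sqrt(2)*a^2 - 462*sqrt(2)*a + 1736*a + 1176*sqrt(2)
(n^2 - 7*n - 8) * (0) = 0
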